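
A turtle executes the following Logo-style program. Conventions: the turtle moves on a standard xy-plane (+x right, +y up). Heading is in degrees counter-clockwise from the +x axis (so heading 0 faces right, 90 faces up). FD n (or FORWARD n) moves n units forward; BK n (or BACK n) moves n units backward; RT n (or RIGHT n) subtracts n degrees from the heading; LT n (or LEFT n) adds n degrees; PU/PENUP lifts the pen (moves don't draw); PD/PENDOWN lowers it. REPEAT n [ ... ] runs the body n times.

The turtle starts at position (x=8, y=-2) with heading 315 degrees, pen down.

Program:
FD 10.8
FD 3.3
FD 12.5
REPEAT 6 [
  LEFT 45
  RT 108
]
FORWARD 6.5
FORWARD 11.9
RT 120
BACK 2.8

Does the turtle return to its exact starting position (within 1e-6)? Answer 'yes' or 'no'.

Answer: no

Derivation:
Executing turtle program step by step:
Start: pos=(8,-2), heading=315, pen down
FD 10.8: (8,-2) -> (15.637,-9.637) [heading=315, draw]
FD 3.3: (15.637,-9.637) -> (17.97,-11.97) [heading=315, draw]
FD 12.5: (17.97,-11.97) -> (26.809,-20.809) [heading=315, draw]
REPEAT 6 [
  -- iteration 1/6 --
  LT 45: heading 315 -> 0
  RT 108: heading 0 -> 252
  -- iteration 2/6 --
  LT 45: heading 252 -> 297
  RT 108: heading 297 -> 189
  -- iteration 3/6 --
  LT 45: heading 189 -> 234
  RT 108: heading 234 -> 126
  -- iteration 4/6 --
  LT 45: heading 126 -> 171
  RT 108: heading 171 -> 63
  -- iteration 5/6 --
  LT 45: heading 63 -> 108
  RT 108: heading 108 -> 0
  -- iteration 6/6 --
  LT 45: heading 0 -> 45
  RT 108: heading 45 -> 297
]
FD 6.5: (26.809,-20.809) -> (29.76,-26.601) [heading=297, draw]
FD 11.9: (29.76,-26.601) -> (35.162,-37.204) [heading=297, draw]
RT 120: heading 297 -> 177
BK 2.8: (35.162,-37.204) -> (37.959,-37.35) [heading=177, draw]
Final: pos=(37.959,-37.35), heading=177, 6 segment(s) drawn

Start position: (8, -2)
Final position: (37.959, -37.35)
Distance = 46.337; >= 1e-6 -> NOT closed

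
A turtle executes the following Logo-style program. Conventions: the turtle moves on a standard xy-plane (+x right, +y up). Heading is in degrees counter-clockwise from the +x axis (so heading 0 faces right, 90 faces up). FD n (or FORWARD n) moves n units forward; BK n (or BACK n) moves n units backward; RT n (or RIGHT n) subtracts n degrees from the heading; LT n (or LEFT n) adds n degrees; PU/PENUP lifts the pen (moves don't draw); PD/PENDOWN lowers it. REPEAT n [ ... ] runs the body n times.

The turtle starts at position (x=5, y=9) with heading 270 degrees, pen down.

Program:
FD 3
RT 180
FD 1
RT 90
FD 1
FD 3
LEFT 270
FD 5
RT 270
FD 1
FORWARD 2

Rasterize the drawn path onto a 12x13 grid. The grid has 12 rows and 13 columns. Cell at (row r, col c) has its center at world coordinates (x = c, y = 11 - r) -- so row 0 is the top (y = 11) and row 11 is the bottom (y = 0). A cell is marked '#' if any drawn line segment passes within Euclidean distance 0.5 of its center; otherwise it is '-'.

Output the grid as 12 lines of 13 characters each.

Segment 0: (5,9) -> (5,6)
Segment 1: (5,6) -> (5,7)
Segment 2: (5,7) -> (6,7)
Segment 3: (6,7) -> (9,7)
Segment 4: (9,7) -> (9,2)
Segment 5: (9,2) -> (10,2)
Segment 6: (10,2) -> (12,2)

Answer: -------------
-------------
-----#-------
-----#-------
-----#####---
-----#---#---
---------#---
---------#---
---------#---
---------####
-------------
-------------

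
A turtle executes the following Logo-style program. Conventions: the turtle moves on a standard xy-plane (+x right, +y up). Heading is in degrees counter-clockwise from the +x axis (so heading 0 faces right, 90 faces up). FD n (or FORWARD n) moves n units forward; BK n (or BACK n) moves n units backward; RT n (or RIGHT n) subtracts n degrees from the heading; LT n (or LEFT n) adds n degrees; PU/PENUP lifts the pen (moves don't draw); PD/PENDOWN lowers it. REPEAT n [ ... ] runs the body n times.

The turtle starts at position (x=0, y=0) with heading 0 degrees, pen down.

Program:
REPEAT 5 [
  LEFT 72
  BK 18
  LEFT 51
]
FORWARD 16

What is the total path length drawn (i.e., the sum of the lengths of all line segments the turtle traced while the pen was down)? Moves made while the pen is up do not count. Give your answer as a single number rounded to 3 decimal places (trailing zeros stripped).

Executing turtle program step by step:
Start: pos=(0,0), heading=0, pen down
REPEAT 5 [
  -- iteration 1/5 --
  LT 72: heading 0 -> 72
  BK 18: (0,0) -> (-5.562,-17.119) [heading=72, draw]
  LT 51: heading 72 -> 123
  -- iteration 2/5 --
  LT 72: heading 123 -> 195
  BK 18: (-5.562,-17.119) -> (11.824,-12.46) [heading=195, draw]
  LT 51: heading 195 -> 246
  -- iteration 3/5 --
  LT 72: heading 246 -> 318
  BK 18: (11.824,-12.46) -> (-1.552,-0.416) [heading=318, draw]
  LT 51: heading 318 -> 9
  -- iteration 4/5 --
  LT 72: heading 9 -> 81
  BK 18: (-1.552,-0.416) -> (-4.368,-18.194) [heading=81, draw]
  LT 51: heading 81 -> 132
  -- iteration 5/5 --
  LT 72: heading 132 -> 204
  BK 18: (-4.368,-18.194) -> (12.076,-10.873) [heading=204, draw]
  LT 51: heading 204 -> 255
]
FD 16: (12.076,-10.873) -> (7.935,-26.328) [heading=255, draw]
Final: pos=(7.935,-26.328), heading=255, 6 segment(s) drawn

Segment lengths:
  seg 1: (0,0) -> (-5.562,-17.119), length = 18
  seg 2: (-5.562,-17.119) -> (11.824,-12.46), length = 18
  seg 3: (11.824,-12.46) -> (-1.552,-0.416), length = 18
  seg 4: (-1.552,-0.416) -> (-4.368,-18.194), length = 18
  seg 5: (-4.368,-18.194) -> (12.076,-10.873), length = 18
  seg 6: (12.076,-10.873) -> (7.935,-26.328), length = 16
Total = 106

Answer: 106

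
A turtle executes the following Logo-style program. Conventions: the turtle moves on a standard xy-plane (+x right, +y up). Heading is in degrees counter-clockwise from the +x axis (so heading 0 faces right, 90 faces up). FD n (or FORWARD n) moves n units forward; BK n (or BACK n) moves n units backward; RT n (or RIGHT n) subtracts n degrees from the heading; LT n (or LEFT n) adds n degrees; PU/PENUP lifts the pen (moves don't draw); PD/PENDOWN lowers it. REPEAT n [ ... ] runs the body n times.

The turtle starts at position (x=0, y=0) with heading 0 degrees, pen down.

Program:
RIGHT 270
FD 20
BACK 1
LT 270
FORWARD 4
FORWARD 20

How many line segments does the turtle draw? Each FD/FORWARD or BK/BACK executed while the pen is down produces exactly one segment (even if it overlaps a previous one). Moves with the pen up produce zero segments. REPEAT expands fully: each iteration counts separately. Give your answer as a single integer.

Executing turtle program step by step:
Start: pos=(0,0), heading=0, pen down
RT 270: heading 0 -> 90
FD 20: (0,0) -> (0,20) [heading=90, draw]
BK 1: (0,20) -> (0,19) [heading=90, draw]
LT 270: heading 90 -> 0
FD 4: (0,19) -> (4,19) [heading=0, draw]
FD 20: (4,19) -> (24,19) [heading=0, draw]
Final: pos=(24,19), heading=0, 4 segment(s) drawn
Segments drawn: 4

Answer: 4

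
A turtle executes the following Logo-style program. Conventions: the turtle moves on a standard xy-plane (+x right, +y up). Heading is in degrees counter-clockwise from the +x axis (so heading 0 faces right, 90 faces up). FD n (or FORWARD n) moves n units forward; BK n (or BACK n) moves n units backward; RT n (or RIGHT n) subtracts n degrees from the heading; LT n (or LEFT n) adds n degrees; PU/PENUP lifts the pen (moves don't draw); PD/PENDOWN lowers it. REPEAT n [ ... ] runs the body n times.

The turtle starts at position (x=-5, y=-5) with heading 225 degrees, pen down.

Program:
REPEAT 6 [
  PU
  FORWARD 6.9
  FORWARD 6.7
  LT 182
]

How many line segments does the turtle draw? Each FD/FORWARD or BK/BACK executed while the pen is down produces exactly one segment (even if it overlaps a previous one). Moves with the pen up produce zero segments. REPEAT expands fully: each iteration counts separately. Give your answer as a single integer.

Executing turtle program step by step:
Start: pos=(-5,-5), heading=225, pen down
REPEAT 6 [
  -- iteration 1/6 --
  PU: pen up
  FD 6.9: (-5,-5) -> (-9.879,-9.879) [heading=225, move]
  FD 6.7: (-9.879,-9.879) -> (-14.617,-14.617) [heading=225, move]
  LT 182: heading 225 -> 47
  -- iteration 2/6 --
  PU: pen up
  FD 6.9: (-14.617,-14.617) -> (-9.911,-9.57) [heading=47, move]
  FD 6.7: (-9.911,-9.57) -> (-5.341,-4.67) [heading=47, move]
  LT 182: heading 47 -> 229
  -- iteration 3/6 --
  PU: pen up
  FD 6.9: (-5.341,-4.67) -> (-9.868,-9.878) [heading=229, move]
  FD 6.7: (-9.868,-9.878) -> (-14.264,-14.934) [heading=229, move]
  LT 182: heading 229 -> 51
  -- iteration 4/6 --
  PU: pen up
  FD 6.9: (-14.264,-14.934) -> (-9.922,-9.572) [heading=51, move]
  FD 6.7: (-9.922,-9.572) -> (-5.705,-4.365) [heading=51, move]
  LT 182: heading 51 -> 233
  -- iteration 5/6 --
  PU: pen up
  FD 6.9: (-5.705,-4.365) -> (-9.858,-9.876) [heading=233, move]
  FD 6.7: (-9.858,-9.876) -> (-13.89,-15.227) [heading=233, move]
  LT 182: heading 233 -> 55
  -- iteration 6/6 --
  PU: pen up
  FD 6.9: (-13.89,-15.227) -> (-9.932,-9.574) [heading=55, move]
  FD 6.7: (-9.932,-9.574) -> (-6.089,-4.086) [heading=55, move]
  LT 182: heading 55 -> 237
]
Final: pos=(-6.089,-4.086), heading=237, 0 segment(s) drawn
Segments drawn: 0

Answer: 0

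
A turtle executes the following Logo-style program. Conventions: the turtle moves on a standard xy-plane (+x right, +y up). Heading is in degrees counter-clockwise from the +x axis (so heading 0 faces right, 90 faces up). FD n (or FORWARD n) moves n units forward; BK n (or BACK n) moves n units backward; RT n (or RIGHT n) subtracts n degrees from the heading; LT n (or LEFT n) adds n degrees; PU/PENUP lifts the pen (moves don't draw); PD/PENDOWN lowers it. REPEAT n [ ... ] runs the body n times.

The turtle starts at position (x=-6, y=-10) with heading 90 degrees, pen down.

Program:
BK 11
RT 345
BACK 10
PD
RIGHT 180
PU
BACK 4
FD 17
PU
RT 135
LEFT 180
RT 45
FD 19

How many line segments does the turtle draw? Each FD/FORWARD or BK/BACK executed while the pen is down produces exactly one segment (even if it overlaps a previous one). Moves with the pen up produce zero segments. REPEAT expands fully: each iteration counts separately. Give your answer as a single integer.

Answer: 2

Derivation:
Executing turtle program step by step:
Start: pos=(-6,-10), heading=90, pen down
BK 11: (-6,-10) -> (-6,-21) [heading=90, draw]
RT 345: heading 90 -> 105
BK 10: (-6,-21) -> (-3.412,-30.659) [heading=105, draw]
PD: pen down
RT 180: heading 105 -> 285
PU: pen up
BK 4: (-3.412,-30.659) -> (-4.447,-26.796) [heading=285, move]
FD 17: (-4.447,-26.796) -> (-0.047,-43.216) [heading=285, move]
PU: pen up
RT 135: heading 285 -> 150
LT 180: heading 150 -> 330
RT 45: heading 330 -> 285
FD 19: (-0.047,-43.216) -> (4.87,-61.569) [heading=285, move]
Final: pos=(4.87,-61.569), heading=285, 2 segment(s) drawn
Segments drawn: 2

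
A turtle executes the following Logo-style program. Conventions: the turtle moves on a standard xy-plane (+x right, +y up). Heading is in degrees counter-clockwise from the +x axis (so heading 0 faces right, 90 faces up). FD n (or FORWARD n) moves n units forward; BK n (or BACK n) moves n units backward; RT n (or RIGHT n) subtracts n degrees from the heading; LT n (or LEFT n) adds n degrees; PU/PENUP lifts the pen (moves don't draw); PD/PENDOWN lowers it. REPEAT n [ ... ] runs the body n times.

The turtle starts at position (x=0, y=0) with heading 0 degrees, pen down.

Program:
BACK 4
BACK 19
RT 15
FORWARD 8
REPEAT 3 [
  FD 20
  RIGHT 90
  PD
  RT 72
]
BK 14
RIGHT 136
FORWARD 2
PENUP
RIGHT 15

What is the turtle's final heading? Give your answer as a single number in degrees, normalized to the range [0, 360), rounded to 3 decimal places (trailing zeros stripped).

Executing turtle program step by step:
Start: pos=(0,0), heading=0, pen down
BK 4: (0,0) -> (-4,0) [heading=0, draw]
BK 19: (-4,0) -> (-23,0) [heading=0, draw]
RT 15: heading 0 -> 345
FD 8: (-23,0) -> (-15.273,-2.071) [heading=345, draw]
REPEAT 3 [
  -- iteration 1/3 --
  FD 20: (-15.273,-2.071) -> (4.046,-7.247) [heading=345, draw]
  RT 90: heading 345 -> 255
  PD: pen down
  RT 72: heading 255 -> 183
  -- iteration 2/3 --
  FD 20: (4.046,-7.247) -> (-15.927,-8.294) [heading=183, draw]
  RT 90: heading 183 -> 93
  PD: pen down
  RT 72: heading 93 -> 21
  -- iteration 3/3 --
  FD 20: (-15.927,-8.294) -> (2.745,-1.126) [heading=21, draw]
  RT 90: heading 21 -> 291
  PD: pen down
  RT 72: heading 291 -> 219
]
BK 14: (2.745,-1.126) -> (13.625,7.684) [heading=219, draw]
RT 136: heading 219 -> 83
FD 2: (13.625,7.684) -> (13.869,9.669) [heading=83, draw]
PU: pen up
RT 15: heading 83 -> 68
Final: pos=(13.869,9.669), heading=68, 8 segment(s) drawn

Answer: 68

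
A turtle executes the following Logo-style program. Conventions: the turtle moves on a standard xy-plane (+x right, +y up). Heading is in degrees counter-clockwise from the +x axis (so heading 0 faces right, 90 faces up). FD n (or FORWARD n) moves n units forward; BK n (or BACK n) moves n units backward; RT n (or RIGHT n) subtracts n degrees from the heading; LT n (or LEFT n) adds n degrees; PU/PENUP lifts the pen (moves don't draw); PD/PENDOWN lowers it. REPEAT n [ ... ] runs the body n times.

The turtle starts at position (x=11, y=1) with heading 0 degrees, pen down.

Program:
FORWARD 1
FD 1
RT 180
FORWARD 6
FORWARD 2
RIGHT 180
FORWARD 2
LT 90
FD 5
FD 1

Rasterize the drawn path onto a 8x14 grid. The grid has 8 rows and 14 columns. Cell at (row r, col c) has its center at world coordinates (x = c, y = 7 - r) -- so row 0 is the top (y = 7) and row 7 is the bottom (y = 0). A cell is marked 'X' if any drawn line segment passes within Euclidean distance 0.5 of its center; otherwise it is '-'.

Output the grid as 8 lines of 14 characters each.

Answer: -------X------
-------X------
-------X------
-------X------
-------X------
-------X------
-----XXXXXXXXX
--------------

Derivation:
Segment 0: (11,1) -> (12,1)
Segment 1: (12,1) -> (13,1)
Segment 2: (13,1) -> (7,1)
Segment 3: (7,1) -> (5,1)
Segment 4: (5,1) -> (7,1)
Segment 5: (7,1) -> (7,6)
Segment 6: (7,6) -> (7,7)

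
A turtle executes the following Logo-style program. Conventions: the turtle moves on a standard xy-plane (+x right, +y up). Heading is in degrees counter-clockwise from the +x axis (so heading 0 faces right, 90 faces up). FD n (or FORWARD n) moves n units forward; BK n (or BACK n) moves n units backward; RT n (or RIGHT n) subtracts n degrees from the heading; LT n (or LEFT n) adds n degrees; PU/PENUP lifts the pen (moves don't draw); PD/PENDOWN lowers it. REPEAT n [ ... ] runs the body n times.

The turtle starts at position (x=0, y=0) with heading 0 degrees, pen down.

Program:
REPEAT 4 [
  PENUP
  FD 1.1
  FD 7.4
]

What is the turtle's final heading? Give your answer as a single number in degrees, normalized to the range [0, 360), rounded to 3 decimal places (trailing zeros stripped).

Answer: 0

Derivation:
Executing turtle program step by step:
Start: pos=(0,0), heading=0, pen down
REPEAT 4 [
  -- iteration 1/4 --
  PU: pen up
  FD 1.1: (0,0) -> (1.1,0) [heading=0, move]
  FD 7.4: (1.1,0) -> (8.5,0) [heading=0, move]
  -- iteration 2/4 --
  PU: pen up
  FD 1.1: (8.5,0) -> (9.6,0) [heading=0, move]
  FD 7.4: (9.6,0) -> (17,0) [heading=0, move]
  -- iteration 3/4 --
  PU: pen up
  FD 1.1: (17,0) -> (18.1,0) [heading=0, move]
  FD 7.4: (18.1,0) -> (25.5,0) [heading=0, move]
  -- iteration 4/4 --
  PU: pen up
  FD 1.1: (25.5,0) -> (26.6,0) [heading=0, move]
  FD 7.4: (26.6,0) -> (34,0) [heading=0, move]
]
Final: pos=(34,0), heading=0, 0 segment(s) drawn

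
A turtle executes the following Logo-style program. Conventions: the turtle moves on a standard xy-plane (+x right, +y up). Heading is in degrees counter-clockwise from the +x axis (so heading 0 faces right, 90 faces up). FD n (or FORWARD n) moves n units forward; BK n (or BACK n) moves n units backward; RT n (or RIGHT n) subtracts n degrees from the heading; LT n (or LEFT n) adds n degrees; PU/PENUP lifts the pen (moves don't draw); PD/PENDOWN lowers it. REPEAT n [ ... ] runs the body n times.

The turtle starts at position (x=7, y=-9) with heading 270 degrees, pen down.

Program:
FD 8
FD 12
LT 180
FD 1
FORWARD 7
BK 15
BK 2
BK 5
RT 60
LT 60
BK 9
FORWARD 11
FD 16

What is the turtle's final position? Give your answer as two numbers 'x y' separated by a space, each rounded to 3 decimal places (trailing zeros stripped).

Answer: 7 -25

Derivation:
Executing turtle program step by step:
Start: pos=(7,-9), heading=270, pen down
FD 8: (7,-9) -> (7,-17) [heading=270, draw]
FD 12: (7,-17) -> (7,-29) [heading=270, draw]
LT 180: heading 270 -> 90
FD 1: (7,-29) -> (7,-28) [heading=90, draw]
FD 7: (7,-28) -> (7,-21) [heading=90, draw]
BK 15: (7,-21) -> (7,-36) [heading=90, draw]
BK 2: (7,-36) -> (7,-38) [heading=90, draw]
BK 5: (7,-38) -> (7,-43) [heading=90, draw]
RT 60: heading 90 -> 30
LT 60: heading 30 -> 90
BK 9: (7,-43) -> (7,-52) [heading=90, draw]
FD 11: (7,-52) -> (7,-41) [heading=90, draw]
FD 16: (7,-41) -> (7,-25) [heading=90, draw]
Final: pos=(7,-25), heading=90, 10 segment(s) drawn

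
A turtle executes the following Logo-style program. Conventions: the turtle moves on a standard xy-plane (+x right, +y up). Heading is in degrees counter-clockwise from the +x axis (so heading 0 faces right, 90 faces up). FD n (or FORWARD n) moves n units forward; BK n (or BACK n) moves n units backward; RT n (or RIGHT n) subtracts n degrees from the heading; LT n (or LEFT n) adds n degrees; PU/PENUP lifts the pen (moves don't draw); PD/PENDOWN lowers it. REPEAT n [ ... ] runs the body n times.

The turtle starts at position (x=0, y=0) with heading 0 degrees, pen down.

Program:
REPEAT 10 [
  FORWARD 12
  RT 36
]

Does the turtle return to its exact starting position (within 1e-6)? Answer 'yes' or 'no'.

Executing turtle program step by step:
Start: pos=(0,0), heading=0, pen down
REPEAT 10 [
  -- iteration 1/10 --
  FD 12: (0,0) -> (12,0) [heading=0, draw]
  RT 36: heading 0 -> 324
  -- iteration 2/10 --
  FD 12: (12,0) -> (21.708,-7.053) [heading=324, draw]
  RT 36: heading 324 -> 288
  -- iteration 3/10 --
  FD 12: (21.708,-7.053) -> (25.416,-18.466) [heading=288, draw]
  RT 36: heading 288 -> 252
  -- iteration 4/10 --
  FD 12: (25.416,-18.466) -> (21.708,-29.879) [heading=252, draw]
  RT 36: heading 252 -> 216
  -- iteration 5/10 --
  FD 12: (21.708,-29.879) -> (12,-36.932) [heading=216, draw]
  RT 36: heading 216 -> 180
  -- iteration 6/10 --
  FD 12: (12,-36.932) -> (0,-36.932) [heading=180, draw]
  RT 36: heading 180 -> 144
  -- iteration 7/10 --
  FD 12: (0,-36.932) -> (-9.708,-29.879) [heading=144, draw]
  RT 36: heading 144 -> 108
  -- iteration 8/10 --
  FD 12: (-9.708,-29.879) -> (-13.416,-18.466) [heading=108, draw]
  RT 36: heading 108 -> 72
  -- iteration 9/10 --
  FD 12: (-13.416,-18.466) -> (-9.708,-7.053) [heading=72, draw]
  RT 36: heading 72 -> 36
  -- iteration 10/10 --
  FD 12: (-9.708,-7.053) -> (0,0) [heading=36, draw]
  RT 36: heading 36 -> 0
]
Final: pos=(0,0), heading=0, 10 segment(s) drawn

Start position: (0, 0)
Final position: (0, 0)
Distance = 0; < 1e-6 -> CLOSED

Answer: yes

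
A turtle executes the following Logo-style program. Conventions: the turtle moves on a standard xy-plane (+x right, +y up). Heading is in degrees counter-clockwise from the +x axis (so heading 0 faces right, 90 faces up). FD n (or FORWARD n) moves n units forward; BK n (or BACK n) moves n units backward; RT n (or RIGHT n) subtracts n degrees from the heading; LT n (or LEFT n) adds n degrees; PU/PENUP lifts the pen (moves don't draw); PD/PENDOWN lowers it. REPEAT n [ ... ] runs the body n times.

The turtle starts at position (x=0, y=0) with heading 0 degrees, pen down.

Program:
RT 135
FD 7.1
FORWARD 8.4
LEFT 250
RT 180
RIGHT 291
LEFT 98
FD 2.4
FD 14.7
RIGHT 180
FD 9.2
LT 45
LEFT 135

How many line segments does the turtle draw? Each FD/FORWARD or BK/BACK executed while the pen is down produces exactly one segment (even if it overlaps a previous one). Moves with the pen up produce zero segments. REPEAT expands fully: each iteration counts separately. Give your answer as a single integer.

Answer: 5

Derivation:
Executing turtle program step by step:
Start: pos=(0,0), heading=0, pen down
RT 135: heading 0 -> 225
FD 7.1: (0,0) -> (-5.02,-5.02) [heading=225, draw]
FD 8.4: (-5.02,-5.02) -> (-10.96,-10.96) [heading=225, draw]
LT 250: heading 225 -> 115
RT 180: heading 115 -> 295
RT 291: heading 295 -> 4
LT 98: heading 4 -> 102
FD 2.4: (-10.96,-10.96) -> (-11.459,-8.613) [heading=102, draw]
FD 14.7: (-11.459,-8.613) -> (-14.515,5.766) [heading=102, draw]
RT 180: heading 102 -> 282
FD 9.2: (-14.515,5.766) -> (-12.603,-3.233) [heading=282, draw]
LT 45: heading 282 -> 327
LT 135: heading 327 -> 102
Final: pos=(-12.603,-3.233), heading=102, 5 segment(s) drawn
Segments drawn: 5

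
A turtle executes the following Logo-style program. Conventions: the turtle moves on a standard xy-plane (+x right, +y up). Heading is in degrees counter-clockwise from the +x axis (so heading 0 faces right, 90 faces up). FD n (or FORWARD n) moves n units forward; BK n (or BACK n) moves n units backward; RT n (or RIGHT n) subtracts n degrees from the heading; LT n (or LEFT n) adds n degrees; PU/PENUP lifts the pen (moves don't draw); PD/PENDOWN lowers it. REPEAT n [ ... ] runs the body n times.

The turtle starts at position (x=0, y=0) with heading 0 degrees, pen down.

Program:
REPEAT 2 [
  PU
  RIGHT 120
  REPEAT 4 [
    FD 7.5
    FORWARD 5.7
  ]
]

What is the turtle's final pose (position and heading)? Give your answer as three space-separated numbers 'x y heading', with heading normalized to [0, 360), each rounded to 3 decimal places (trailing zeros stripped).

Answer: -52.8 0 120

Derivation:
Executing turtle program step by step:
Start: pos=(0,0), heading=0, pen down
REPEAT 2 [
  -- iteration 1/2 --
  PU: pen up
  RT 120: heading 0 -> 240
  REPEAT 4 [
    -- iteration 1/4 --
    FD 7.5: (0,0) -> (-3.75,-6.495) [heading=240, move]
    FD 5.7: (-3.75,-6.495) -> (-6.6,-11.432) [heading=240, move]
    -- iteration 2/4 --
    FD 7.5: (-6.6,-11.432) -> (-10.35,-17.927) [heading=240, move]
    FD 5.7: (-10.35,-17.927) -> (-13.2,-22.863) [heading=240, move]
    -- iteration 3/4 --
    FD 7.5: (-13.2,-22.863) -> (-16.95,-29.358) [heading=240, move]
    FD 5.7: (-16.95,-29.358) -> (-19.8,-34.295) [heading=240, move]
    -- iteration 4/4 --
    FD 7.5: (-19.8,-34.295) -> (-23.55,-40.79) [heading=240, move]
    FD 5.7: (-23.55,-40.79) -> (-26.4,-45.726) [heading=240, move]
  ]
  -- iteration 2/2 --
  PU: pen up
  RT 120: heading 240 -> 120
  REPEAT 4 [
    -- iteration 1/4 --
    FD 7.5: (-26.4,-45.726) -> (-30.15,-39.231) [heading=120, move]
    FD 5.7: (-30.15,-39.231) -> (-33,-34.295) [heading=120, move]
    -- iteration 2/4 --
    FD 7.5: (-33,-34.295) -> (-36.75,-27.799) [heading=120, move]
    FD 5.7: (-36.75,-27.799) -> (-39.6,-22.863) [heading=120, move]
    -- iteration 3/4 --
    FD 7.5: (-39.6,-22.863) -> (-43.35,-16.368) [heading=120, move]
    FD 5.7: (-43.35,-16.368) -> (-46.2,-11.432) [heading=120, move]
    -- iteration 4/4 --
    FD 7.5: (-46.2,-11.432) -> (-49.95,-4.936) [heading=120, move]
    FD 5.7: (-49.95,-4.936) -> (-52.8,0) [heading=120, move]
  ]
]
Final: pos=(-52.8,0), heading=120, 0 segment(s) drawn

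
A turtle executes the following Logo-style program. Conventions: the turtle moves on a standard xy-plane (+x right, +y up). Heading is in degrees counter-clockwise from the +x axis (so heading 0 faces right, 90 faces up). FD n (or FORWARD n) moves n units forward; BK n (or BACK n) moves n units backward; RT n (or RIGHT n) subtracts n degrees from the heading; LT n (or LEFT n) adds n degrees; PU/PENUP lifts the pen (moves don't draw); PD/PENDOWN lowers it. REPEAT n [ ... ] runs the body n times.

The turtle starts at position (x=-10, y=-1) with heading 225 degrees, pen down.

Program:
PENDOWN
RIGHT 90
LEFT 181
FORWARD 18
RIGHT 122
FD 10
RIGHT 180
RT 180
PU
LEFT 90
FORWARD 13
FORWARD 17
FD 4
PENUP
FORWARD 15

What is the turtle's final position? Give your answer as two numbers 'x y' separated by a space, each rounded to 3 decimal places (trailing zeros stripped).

Executing turtle program step by step:
Start: pos=(-10,-1), heading=225, pen down
PD: pen down
RT 90: heading 225 -> 135
LT 181: heading 135 -> 316
FD 18: (-10,-1) -> (2.948,-13.504) [heading=316, draw]
RT 122: heading 316 -> 194
FD 10: (2.948,-13.504) -> (-6.755,-15.923) [heading=194, draw]
RT 180: heading 194 -> 14
RT 180: heading 14 -> 194
PU: pen up
LT 90: heading 194 -> 284
FD 13: (-6.755,-15.923) -> (-3.61,-28.537) [heading=284, move]
FD 17: (-3.61,-28.537) -> (0.503,-45.032) [heading=284, move]
FD 4: (0.503,-45.032) -> (1.471,-48.913) [heading=284, move]
PU: pen up
FD 15: (1.471,-48.913) -> (5.099,-63.468) [heading=284, move]
Final: pos=(5.099,-63.468), heading=284, 2 segment(s) drawn

Answer: 5.099 -63.468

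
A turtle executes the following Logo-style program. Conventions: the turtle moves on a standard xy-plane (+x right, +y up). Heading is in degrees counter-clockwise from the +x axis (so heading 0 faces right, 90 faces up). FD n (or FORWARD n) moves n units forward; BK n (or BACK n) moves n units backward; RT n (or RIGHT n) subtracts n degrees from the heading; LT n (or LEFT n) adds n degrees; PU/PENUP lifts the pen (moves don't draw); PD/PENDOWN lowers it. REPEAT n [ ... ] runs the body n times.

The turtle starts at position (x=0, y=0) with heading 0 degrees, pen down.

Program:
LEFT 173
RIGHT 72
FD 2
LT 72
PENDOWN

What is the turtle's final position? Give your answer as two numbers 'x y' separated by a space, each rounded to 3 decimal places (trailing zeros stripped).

Answer: -0.382 1.963

Derivation:
Executing turtle program step by step:
Start: pos=(0,0), heading=0, pen down
LT 173: heading 0 -> 173
RT 72: heading 173 -> 101
FD 2: (0,0) -> (-0.382,1.963) [heading=101, draw]
LT 72: heading 101 -> 173
PD: pen down
Final: pos=(-0.382,1.963), heading=173, 1 segment(s) drawn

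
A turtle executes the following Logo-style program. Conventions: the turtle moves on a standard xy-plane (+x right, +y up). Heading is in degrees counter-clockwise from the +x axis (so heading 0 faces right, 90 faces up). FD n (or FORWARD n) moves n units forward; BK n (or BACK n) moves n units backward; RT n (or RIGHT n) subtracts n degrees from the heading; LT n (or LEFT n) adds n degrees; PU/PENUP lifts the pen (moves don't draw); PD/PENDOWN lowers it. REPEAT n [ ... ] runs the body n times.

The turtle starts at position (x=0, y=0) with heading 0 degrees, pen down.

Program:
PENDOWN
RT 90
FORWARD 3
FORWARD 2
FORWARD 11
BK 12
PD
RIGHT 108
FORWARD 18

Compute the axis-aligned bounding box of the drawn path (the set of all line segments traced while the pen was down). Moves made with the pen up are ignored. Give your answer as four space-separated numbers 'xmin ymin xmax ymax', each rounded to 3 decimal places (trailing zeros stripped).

Executing turtle program step by step:
Start: pos=(0,0), heading=0, pen down
PD: pen down
RT 90: heading 0 -> 270
FD 3: (0,0) -> (0,-3) [heading=270, draw]
FD 2: (0,-3) -> (0,-5) [heading=270, draw]
FD 11: (0,-5) -> (0,-16) [heading=270, draw]
BK 12: (0,-16) -> (0,-4) [heading=270, draw]
PD: pen down
RT 108: heading 270 -> 162
FD 18: (0,-4) -> (-17.119,1.562) [heading=162, draw]
Final: pos=(-17.119,1.562), heading=162, 5 segment(s) drawn

Segment endpoints: x in {-17.119, 0, 0, 0, 0, 0}, y in {-16, -5, -4, -3, 0, 1.562}
xmin=-17.119, ymin=-16, xmax=0, ymax=1.562

Answer: -17.119 -16 0 1.562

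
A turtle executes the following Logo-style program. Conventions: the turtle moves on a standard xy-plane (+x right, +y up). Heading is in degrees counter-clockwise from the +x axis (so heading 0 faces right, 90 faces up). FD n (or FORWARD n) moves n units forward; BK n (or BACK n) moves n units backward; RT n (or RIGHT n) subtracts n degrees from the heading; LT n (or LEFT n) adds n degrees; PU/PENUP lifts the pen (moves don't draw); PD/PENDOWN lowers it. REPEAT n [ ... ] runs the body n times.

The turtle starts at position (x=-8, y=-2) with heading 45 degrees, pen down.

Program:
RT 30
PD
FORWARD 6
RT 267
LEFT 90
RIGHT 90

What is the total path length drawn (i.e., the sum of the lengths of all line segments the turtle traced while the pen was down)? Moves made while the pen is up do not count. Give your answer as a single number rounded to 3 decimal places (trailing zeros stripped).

Executing turtle program step by step:
Start: pos=(-8,-2), heading=45, pen down
RT 30: heading 45 -> 15
PD: pen down
FD 6: (-8,-2) -> (-2.204,-0.447) [heading=15, draw]
RT 267: heading 15 -> 108
LT 90: heading 108 -> 198
RT 90: heading 198 -> 108
Final: pos=(-2.204,-0.447), heading=108, 1 segment(s) drawn

Segment lengths:
  seg 1: (-8,-2) -> (-2.204,-0.447), length = 6
Total = 6

Answer: 6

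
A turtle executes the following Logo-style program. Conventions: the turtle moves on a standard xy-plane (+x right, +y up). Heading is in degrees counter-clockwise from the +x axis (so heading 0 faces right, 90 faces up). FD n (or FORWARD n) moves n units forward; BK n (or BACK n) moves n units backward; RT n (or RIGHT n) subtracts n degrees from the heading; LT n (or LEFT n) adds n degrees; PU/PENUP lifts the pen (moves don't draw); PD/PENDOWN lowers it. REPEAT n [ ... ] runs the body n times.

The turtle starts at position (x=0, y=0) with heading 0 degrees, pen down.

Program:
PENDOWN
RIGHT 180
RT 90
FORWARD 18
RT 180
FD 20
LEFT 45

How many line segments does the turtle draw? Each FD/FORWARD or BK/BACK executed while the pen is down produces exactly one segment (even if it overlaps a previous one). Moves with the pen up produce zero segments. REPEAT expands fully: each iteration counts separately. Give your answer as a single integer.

Answer: 2

Derivation:
Executing turtle program step by step:
Start: pos=(0,0), heading=0, pen down
PD: pen down
RT 180: heading 0 -> 180
RT 90: heading 180 -> 90
FD 18: (0,0) -> (0,18) [heading=90, draw]
RT 180: heading 90 -> 270
FD 20: (0,18) -> (0,-2) [heading=270, draw]
LT 45: heading 270 -> 315
Final: pos=(0,-2), heading=315, 2 segment(s) drawn
Segments drawn: 2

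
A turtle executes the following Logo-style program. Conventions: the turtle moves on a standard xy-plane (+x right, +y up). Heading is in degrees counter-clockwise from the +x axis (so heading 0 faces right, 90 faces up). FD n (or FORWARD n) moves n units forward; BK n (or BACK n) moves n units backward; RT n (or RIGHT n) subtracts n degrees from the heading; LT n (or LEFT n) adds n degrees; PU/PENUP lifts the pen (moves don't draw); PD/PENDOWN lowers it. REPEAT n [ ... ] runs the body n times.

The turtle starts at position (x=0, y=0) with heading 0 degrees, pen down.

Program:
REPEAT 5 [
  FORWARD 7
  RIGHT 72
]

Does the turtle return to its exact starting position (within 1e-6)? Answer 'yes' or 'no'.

Answer: yes

Derivation:
Executing turtle program step by step:
Start: pos=(0,0), heading=0, pen down
REPEAT 5 [
  -- iteration 1/5 --
  FD 7: (0,0) -> (7,0) [heading=0, draw]
  RT 72: heading 0 -> 288
  -- iteration 2/5 --
  FD 7: (7,0) -> (9.163,-6.657) [heading=288, draw]
  RT 72: heading 288 -> 216
  -- iteration 3/5 --
  FD 7: (9.163,-6.657) -> (3.5,-10.772) [heading=216, draw]
  RT 72: heading 216 -> 144
  -- iteration 4/5 --
  FD 7: (3.5,-10.772) -> (-2.163,-6.657) [heading=144, draw]
  RT 72: heading 144 -> 72
  -- iteration 5/5 --
  FD 7: (-2.163,-6.657) -> (0,0) [heading=72, draw]
  RT 72: heading 72 -> 0
]
Final: pos=(0,0), heading=0, 5 segment(s) drawn

Start position: (0, 0)
Final position: (0, 0)
Distance = 0; < 1e-6 -> CLOSED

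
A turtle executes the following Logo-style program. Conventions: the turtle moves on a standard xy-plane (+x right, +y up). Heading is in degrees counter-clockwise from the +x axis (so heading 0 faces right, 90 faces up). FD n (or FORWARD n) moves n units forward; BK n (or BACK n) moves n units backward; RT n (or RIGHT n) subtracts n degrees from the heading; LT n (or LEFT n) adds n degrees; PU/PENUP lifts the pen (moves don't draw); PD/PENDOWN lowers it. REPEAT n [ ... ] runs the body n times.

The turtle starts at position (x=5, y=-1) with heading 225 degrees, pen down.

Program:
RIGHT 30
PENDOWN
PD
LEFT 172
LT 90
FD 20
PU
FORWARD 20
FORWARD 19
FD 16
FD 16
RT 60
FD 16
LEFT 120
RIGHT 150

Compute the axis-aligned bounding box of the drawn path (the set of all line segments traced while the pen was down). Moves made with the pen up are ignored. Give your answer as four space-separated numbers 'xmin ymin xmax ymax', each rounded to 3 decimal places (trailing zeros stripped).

Executing turtle program step by step:
Start: pos=(5,-1), heading=225, pen down
RT 30: heading 225 -> 195
PD: pen down
PD: pen down
LT 172: heading 195 -> 7
LT 90: heading 7 -> 97
FD 20: (5,-1) -> (2.563,18.851) [heading=97, draw]
PU: pen up
FD 20: (2.563,18.851) -> (0.125,38.702) [heading=97, move]
FD 19: (0.125,38.702) -> (-2.19,57.56) [heading=97, move]
FD 16: (-2.19,57.56) -> (-4.14,73.441) [heading=97, move]
FD 16: (-4.14,73.441) -> (-6.09,89.322) [heading=97, move]
RT 60: heading 97 -> 37
FD 16: (-6.09,89.322) -> (6.688,98.951) [heading=37, move]
LT 120: heading 37 -> 157
RT 150: heading 157 -> 7
Final: pos=(6.688,98.951), heading=7, 1 segment(s) drawn

Segment endpoints: x in {2.563, 5}, y in {-1, 18.851}
xmin=2.563, ymin=-1, xmax=5, ymax=18.851

Answer: 2.563 -1 5 18.851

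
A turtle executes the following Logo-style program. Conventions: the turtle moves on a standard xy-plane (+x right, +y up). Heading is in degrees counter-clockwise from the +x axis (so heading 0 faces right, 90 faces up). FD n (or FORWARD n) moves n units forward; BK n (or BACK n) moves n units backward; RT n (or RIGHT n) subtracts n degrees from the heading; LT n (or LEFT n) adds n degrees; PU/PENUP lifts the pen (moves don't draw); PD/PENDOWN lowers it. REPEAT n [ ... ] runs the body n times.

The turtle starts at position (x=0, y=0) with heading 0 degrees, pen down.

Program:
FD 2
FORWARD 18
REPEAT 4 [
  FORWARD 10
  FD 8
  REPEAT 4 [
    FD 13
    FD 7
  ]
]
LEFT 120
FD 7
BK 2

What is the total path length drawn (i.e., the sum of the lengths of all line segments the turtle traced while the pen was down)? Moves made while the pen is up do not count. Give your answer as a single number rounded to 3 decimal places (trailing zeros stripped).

Answer: 421

Derivation:
Executing turtle program step by step:
Start: pos=(0,0), heading=0, pen down
FD 2: (0,0) -> (2,0) [heading=0, draw]
FD 18: (2,0) -> (20,0) [heading=0, draw]
REPEAT 4 [
  -- iteration 1/4 --
  FD 10: (20,0) -> (30,0) [heading=0, draw]
  FD 8: (30,0) -> (38,0) [heading=0, draw]
  REPEAT 4 [
    -- iteration 1/4 --
    FD 13: (38,0) -> (51,0) [heading=0, draw]
    FD 7: (51,0) -> (58,0) [heading=0, draw]
    -- iteration 2/4 --
    FD 13: (58,0) -> (71,0) [heading=0, draw]
    FD 7: (71,0) -> (78,0) [heading=0, draw]
    -- iteration 3/4 --
    FD 13: (78,0) -> (91,0) [heading=0, draw]
    FD 7: (91,0) -> (98,0) [heading=0, draw]
    -- iteration 4/4 --
    FD 13: (98,0) -> (111,0) [heading=0, draw]
    FD 7: (111,0) -> (118,0) [heading=0, draw]
  ]
  -- iteration 2/4 --
  FD 10: (118,0) -> (128,0) [heading=0, draw]
  FD 8: (128,0) -> (136,0) [heading=0, draw]
  REPEAT 4 [
    -- iteration 1/4 --
    FD 13: (136,0) -> (149,0) [heading=0, draw]
    FD 7: (149,0) -> (156,0) [heading=0, draw]
    -- iteration 2/4 --
    FD 13: (156,0) -> (169,0) [heading=0, draw]
    FD 7: (169,0) -> (176,0) [heading=0, draw]
    -- iteration 3/4 --
    FD 13: (176,0) -> (189,0) [heading=0, draw]
    FD 7: (189,0) -> (196,0) [heading=0, draw]
    -- iteration 4/4 --
    FD 13: (196,0) -> (209,0) [heading=0, draw]
    FD 7: (209,0) -> (216,0) [heading=0, draw]
  ]
  -- iteration 3/4 --
  FD 10: (216,0) -> (226,0) [heading=0, draw]
  FD 8: (226,0) -> (234,0) [heading=0, draw]
  REPEAT 4 [
    -- iteration 1/4 --
    FD 13: (234,0) -> (247,0) [heading=0, draw]
    FD 7: (247,0) -> (254,0) [heading=0, draw]
    -- iteration 2/4 --
    FD 13: (254,0) -> (267,0) [heading=0, draw]
    FD 7: (267,0) -> (274,0) [heading=0, draw]
    -- iteration 3/4 --
    FD 13: (274,0) -> (287,0) [heading=0, draw]
    FD 7: (287,0) -> (294,0) [heading=0, draw]
    -- iteration 4/4 --
    FD 13: (294,0) -> (307,0) [heading=0, draw]
    FD 7: (307,0) -> (314,0) [heading=0, draw]
  ]
  -- iteration 4/4 --
  FD 10: (314,0) -> (324,0) [heading=0, draw]
  FD 8: (324,0) -> (332,0) [heading=0, draw]
  REPEAT 4 [
    -- iteration 1/4 --
    FD 13: (332,0) -> (345,0) [heading=0, draw]
    FD 7: (345,0) -> (352,0) [heading=0, draw]
    -- iteration 2/4 --
    FD 13: (352,0) -> (365,0) [heading=0, draw]
    FD 7: (365,0) -> (372,0) [heading=0, draw]
    -- iteration 3/4 --
    FD 13: (372,0) -> (385,0) [heading=0, draw]
    FD 7: (385,0) -> (392,0) [heading=0, draw]
    -- iteration 4/4 --
    FD 13: (392,0) -> (405,0) [heading=0, draw]
    FD 7: (405,0) -> (412,0) [heading=0, draw]
  ]
]
LT 120: heading 0 -> 120
FD 7: (412,0) -> (408.5,6.062) [heading=120, draw]
BK 2: (408.5,6.062) -> (409.5,4.33) [heading=120, draw]
Final: pos=(409.5,4.33), heading=120, 44 segment(s) drawn

Segment lengths:
  seg 1: (0,0) -> (2,0), length = 2
  seg 2: (2,0) -> (20,0), length = 18
  seg 3: (20,0) -> (30,0), length = 10
  seg 4: (30,0) -> (38,0), length = 8
  seg 5: (38,0) -> (51,0), length = 13
  seg 6: (51,0) -> (58,0), length = 7
  seg 7: (58,0) -> (71,0), length = 13
  seg 8: (71,0) -> (78,0), length = 7
  seg 9: (78,0) -> (91,0), length = 13
  seg 10: (91,0) -> (98,0), length = 7
  seg 11: (98,0) -> (111,0), length = 13
  seg 12: (111,0) -> (118,0), length = 7
  seg 13: (118,0) -> (128,0), length = 10
  seg 14: (128,0) -> (136,0), length = 8
  seg 15: (136,0) -> (149,0), length = 13
  seg 16: (149,0) -> (156,0), length = 7
  seg 17: (156,0) -> (169,0), length = 13
  seg 18: (169,0) -> (176,0), length = 7
  seg 19: (176,0) -> (189,0), length = 13
  seg 20: (189,0) -> (196,0), length = 7
  seg 21: (196,0) -> (209,0), length = 13
  seg 22: (209,0) -> (216,0), length = 7
  seg 23: (216,0) -> (226,0), length = 10
  seg 24: (226,0) -> (234,0), length = 8
  seg 25: (234,0) -> (247,0), length = 13
  seg 26: (247,0) -> (254,0), length = 7
  seg 27: (254,0) -> (267,0), length = 13
  seg 28: (267,0) -> (274,0), length = 7
  seg 29: (274,0) -> (287,0), length = 13
  seg 30: (287,0) -> (294,0), length = 7
  seg 31: (294,0) -> (307,0), length = 13
  seg 32: (307,0) -> (314,0), length = 7
  seg 33: (314,0) -> (324,0), length = 10
  seg 34: (324,0) -> (332,0), length = 8
  seg 35: (332,0) -> (345,0), length = 13
  seg 36: (345,0) -> (352,0), length = 7
  seg 37: (352,0) -> (365,0), length = 13
  seg 38: (365,0) -> (372,0), length = 7
  seg 39: (372,0) -> (385,0), length = 13
  seg 40: (385,0) -> (392,0), length = 7
  seg 41: (392,0) -> (405,0), length = 13
  seg 42: (405,0) -> (412,0), length = 7
  seg 43: (412,0) -> (408.5,6.062), length = 7
  seg 44: (408.5,6.062) -> (409.5,4.33), length = 2
Total = 421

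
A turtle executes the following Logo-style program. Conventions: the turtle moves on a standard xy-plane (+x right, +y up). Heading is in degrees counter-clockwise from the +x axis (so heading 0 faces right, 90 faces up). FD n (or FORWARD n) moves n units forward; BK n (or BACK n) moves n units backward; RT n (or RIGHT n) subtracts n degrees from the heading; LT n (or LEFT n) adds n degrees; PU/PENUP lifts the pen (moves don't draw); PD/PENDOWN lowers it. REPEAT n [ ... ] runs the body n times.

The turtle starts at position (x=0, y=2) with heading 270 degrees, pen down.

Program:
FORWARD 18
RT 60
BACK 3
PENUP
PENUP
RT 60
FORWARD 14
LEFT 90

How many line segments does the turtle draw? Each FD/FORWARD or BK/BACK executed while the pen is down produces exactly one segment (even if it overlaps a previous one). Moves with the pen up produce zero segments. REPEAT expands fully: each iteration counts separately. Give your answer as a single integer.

Executing turtle program step by step:
Start: pos=(0,2), heading=270, pen down
FD 18: (0,2) -> (0,-16) [heading=270, draw]
RT 60: heading 270 -> 210
BK 3: (0,-16) -> (2.598,-14.5) [heading=210, draw]
PU: pen up
PU: pen up
RT 60: heading 210 -> 150
FD 14: (2.598,-14.5) -> (-9.526,-7.5) [heading=150, move]
LT 90: heading 150 -> 240
Final: pos=(-9.526,-7.5), heading=240, 2 segment(s) drawn
Segments drawn: 2

Answer: 2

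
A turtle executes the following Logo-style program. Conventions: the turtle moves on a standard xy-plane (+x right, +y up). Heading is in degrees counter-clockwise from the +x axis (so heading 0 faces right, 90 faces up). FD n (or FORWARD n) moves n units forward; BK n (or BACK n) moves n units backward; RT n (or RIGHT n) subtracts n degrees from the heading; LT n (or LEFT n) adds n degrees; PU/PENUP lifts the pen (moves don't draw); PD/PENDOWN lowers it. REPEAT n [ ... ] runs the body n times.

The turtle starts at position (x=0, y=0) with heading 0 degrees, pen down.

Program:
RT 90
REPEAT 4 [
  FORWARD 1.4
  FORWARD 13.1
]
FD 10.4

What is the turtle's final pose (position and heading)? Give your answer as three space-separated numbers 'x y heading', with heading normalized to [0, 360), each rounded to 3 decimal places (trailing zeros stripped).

Executing turtle program step by step:
Start: pos=(0,0), heading=0, pen down
RT 90: heading 0 -> 270
REPEAT 4 [
  -- iteration 1/4 --
  FD 1.4: (0,0) -> (0,-1.4) [heading=270, draw]
  FD 13.1: (0,-1.4) -> (0,-14.5) [heading=270, draw]
  -- iteration 2/4 --
  FD 1.4: (0,-14.5) -> (0,-15.9) [heading=270, draw]
  FD 13.1: (0,-15.9) -> (0,-29) [heading=270, draw]
  -- iteration 3/4 --
  FD 1.4: (0,-29) -> (0,-30.4) [heading=270, draw]
  FD 13.1: (0,-30.4) -> (0,-43.5) [heading=270, draw]
  -- iteration 4/4 --
  FD 1.4: (0,-43.5) -> (0,-44.9) [heading=270, draw]
  FD 13.1: (0,-44.9) -> (0,-58) [heading=270, draw]
]
FD 10.4: (0,-58) -> (0,-68.4) [heading=270, draw]
Final: pos=(0,-68.4), heading=270, 9 segment(s) drawn

Answer: 0 -68.4 270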